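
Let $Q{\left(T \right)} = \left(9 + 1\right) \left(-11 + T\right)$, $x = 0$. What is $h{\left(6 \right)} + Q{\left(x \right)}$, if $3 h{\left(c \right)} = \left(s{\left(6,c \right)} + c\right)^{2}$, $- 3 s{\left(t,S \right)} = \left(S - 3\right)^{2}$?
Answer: $-107$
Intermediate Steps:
$s{\left(t,S \right)} = - \frac{\left(-3 + S\right)^{2}}{3}$ ($s{\left(t,S \right)} = - \frac{\left(S - 3\right)^{2}}{3} = - \frac{\left(-3 + S\right)^{2}}{3}$)
$Q{\left(T \right)} = -110 + 10 T$ ($Q{\left(T \right)} = 10 \left(-11 + T\right) = -110 + 10 T$)
$h{\left(c \right)} = \frac{\left(c - \frac{\left(-3 + c\right)^{2}}{3}\right)^{2}}{3}$ ($h{\left(c \right)} = \frac{\left(- \frac{\left(-3 + c\right)^{2}}{3} + c\right)^{2}}{3} = \frac{\left(c - \frac{\left(-3 + c\right)^{2}}{3}\right)^{2}}{3}$)
$h{\left(6 \right)} + Q{\left(x \right)} = \frac{\left(- \left(-3 + 6\right)^{2} + 3 \cdot 6\right)^{2}}{27} + \left(-110 + 10 \cdot 0\right) = \frac{\left(- 3^{2} + 18\right)^{2}}{27} + \left(-110 + 0\right) = \frac{\left(\left(-1\right) 9 + 18\right)^{2}}{27} - 110 = \frac{\left(-9 + 18\right)^{2}}{27} - 110 = \frac{9^{2}}{27} - 110 = \frac{1}{27} \cdot 81 - 110 = 3 - 110 = -107$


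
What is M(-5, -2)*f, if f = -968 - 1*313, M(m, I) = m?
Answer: 6405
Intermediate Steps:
f = -1281 (f = -968 - 313 = -1281)
M(-5, -2)*f = -5*(-1281) = 6405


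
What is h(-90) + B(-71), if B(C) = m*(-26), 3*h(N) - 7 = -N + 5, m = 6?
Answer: -122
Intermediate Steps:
h(N) = 4 - N/3 (h(N) = 7/3 + (-N + 5)/3 = 7/3 + (5 - N)/3 = 7/3 + (5/3 - N/3) = 4 - N/3)
B(C) = -156 (B(C) = 6*(-26) = -156)
h(-90) + B(-71) = (4 - ⅓*(-90)) - 156 = (4 + 30) - 156 = 34 - 156 = -122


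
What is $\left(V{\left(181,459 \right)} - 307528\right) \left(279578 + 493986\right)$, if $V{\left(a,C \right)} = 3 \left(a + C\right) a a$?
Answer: $48420149401888$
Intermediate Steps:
$V{\left(a,C \right)} = a^{2} \left(3 C + 3 a\right)$ ($V{\left(a,C \right)} = 3 \left(C + a\right) a^{2} = \left(3 C + 3 a\right) a^{2} = a^{2} \left(3 C + 3 a\right)$)
$\left(V{\left(181,459 \right)} - 307528\right) \left(279578 + 493986\right) = \left(3 \cdot 181^{2} \left(459 + 181\right) - 307528\right) \left(279578 + 493986\right) = \left(3 \cdot 32761 \cdot 640 - 307528\right) 773564 = \left(62901120 - 307528\right) 773564 = 62593592 \cdot 773564 = 48420149401888$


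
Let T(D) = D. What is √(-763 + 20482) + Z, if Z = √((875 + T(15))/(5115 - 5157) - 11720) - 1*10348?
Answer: -10348 + 3*√2191 + I*√5177865/21 ≈ -10208.0 + 108.36*I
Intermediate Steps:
Z = -10348 + I*√5177865/21 (Z = √((875 + 15)/(5115 - 5157) - 11720) - 1*10348 = √(890/(-42) - 11720) - 10348 = √(890*(-1/42) - 11720) - 10348 = √(-445/21 - 11720) - 10348 = √(-246565/21) - 10348 = I*√5177865/21 - 10348 = -10348 + I*√5177865/21 ≈ -10348.0 + 108.36*I)
√(-763 + 20482) + Z = √(-763 + 20482) + (-10348 + I*√5177865/21) = √19719 + (-10348 + I*√5177865/21) = 3*√2191 + (-10348 + I*√5177865/21) = -10348 + 3*√2191 + I*√5177865/21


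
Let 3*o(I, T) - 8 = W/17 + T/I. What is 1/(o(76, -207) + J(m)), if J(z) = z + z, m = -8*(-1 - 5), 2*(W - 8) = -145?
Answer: 3876/374011 ≈ 0.010363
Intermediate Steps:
W = -129/2 (W = 8 + (½)*(-145) = 8 - 145/2 = -129/2 ≈ -64.500)
o(I, T) = 143/102 + T/(3*I) (o(I, T) = 8/3 + (-129/2/17 + T/I)/3 = 8/3 + (-129/2*1/17 + T/I)/3 = 8/3 + (-129/34 + T/I)/3 = 8/3 + (-43/34 + T/(3*I)) = 143/102 + T/(3*I))
m = 48 (m = -8*(-6) = 48)
J(z) = 2*z
1/(o(76, -207) + J(m)) = 1/((143/102 + (⅓)*(-207)/76) + 2*48) = 1/((143/102 + (⅓)*(-207)*(1/76)) + 96) = 1/((143/102 - 69/76) + 96) = 1/(1915/3876 + 96) = 1/(374011/3876) = 3876/374011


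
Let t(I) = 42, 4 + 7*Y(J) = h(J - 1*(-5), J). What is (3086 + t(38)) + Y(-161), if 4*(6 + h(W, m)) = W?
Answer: 3121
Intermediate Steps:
h(W, m) = -6 + W/4
Y(J) = -5/4 + J/28 (Y(J) = -4/7 + (-6 + (J - 1*(-5))/4)/7 = -4/7 + (-6 + (J + 5)/4)/7 = -4/7 + (-6 + (5 + J)/4)/7 = -4/7 + (-6 + (5/4 + J/4))/7 = -4/7 + (-19/4 + J/4)/7 = -4/7 + (-19/28 + J/28) = -5/4 + J/28)
(3086 + t(38)) + Y(-161) = (3086 + 42) + (-5/4 + (1/28)*(-161)) = 3128 + (-5/4 - 23/4) = 3128 - 7 = 3121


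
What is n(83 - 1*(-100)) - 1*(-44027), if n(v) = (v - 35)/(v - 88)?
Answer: 4182713/95 ≈ 44029.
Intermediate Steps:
n(v) = (-35 + v)/(-88 + v)
n(83 - 1*(-100)) - 1*(-44027) = (-35 + (83 - 1*(-100)))/(-88 + (83 - 1*(-100))) - 1*(-44027) = (-35 + (83 + 100))/(-88 + (83 + 100)) + 44027 = (-35 + 183)/(-88 + 183) + 44027 = 148/95 + 44027 = 4182713/95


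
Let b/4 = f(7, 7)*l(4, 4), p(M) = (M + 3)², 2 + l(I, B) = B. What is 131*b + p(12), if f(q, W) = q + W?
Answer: 14897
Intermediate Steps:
l(I, B) = -2 + B
f(q, W) = W + q
p(M) = (3 + M)²
b = 112 (b = 4*((7 + 7)*(-2 + 4)) = 4*(14*2) = 4*28 = 112)
131*b + p(12) = 131*112 + (3 + 12)² = 14672 + 15² = 14672 + 225 = 14897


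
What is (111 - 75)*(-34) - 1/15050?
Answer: -18421201/15050 ≈ -1224.0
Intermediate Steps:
(111 - 75)*(-34) - 1/15050 = 36*(-34) - 1*1/15050 = -1224 - 1/15050 = -18421201/15050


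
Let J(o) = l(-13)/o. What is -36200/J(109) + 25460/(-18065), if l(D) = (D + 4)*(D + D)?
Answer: -7128683464/422721 ≈ -16864.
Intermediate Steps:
l(D) = 2*D*(4 + D) (l(D) = (4 + D)*(2*D) = 2*D*(4 + D))
J(o) = 234/o (J(o) = (2*(-13)*(4 - 13))/o = (2*(-13)*(-9))/o = 234/o)
-36200/J(109) + 25460/(-18065) = -36200/(234/109) + 25460/(-18065) = -36200/(234*(1/109)) + 25460*(-1/18065) = -36200/234/109 - 5092/3613 = -36200*109/234 - 5092/3613 = -1972900/117 - 5092/3613 = -7128683464/422721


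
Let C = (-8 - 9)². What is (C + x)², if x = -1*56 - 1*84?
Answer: 22201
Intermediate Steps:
x = -140 (x = -56 - 84 = -140)
C = 289 (C = (-17)² = 289)
(C + x)² = (289 - 140)² = 149² = 22201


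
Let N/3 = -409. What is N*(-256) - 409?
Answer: 313703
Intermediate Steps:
N = -1227 (N = 3*(-409) = -1227)
N*(-256) - 409 = -1227*(-256) - 409 = 314112 - 409 = 313703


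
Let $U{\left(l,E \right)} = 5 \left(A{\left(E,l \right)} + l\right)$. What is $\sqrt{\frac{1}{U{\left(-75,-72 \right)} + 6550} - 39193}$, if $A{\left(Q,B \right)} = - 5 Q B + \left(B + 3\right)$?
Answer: $\frac{i \sqrt{654082736399610}}{129185} \approx 197.97 i$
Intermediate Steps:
$A{\left(Q,B \right)} = 3 + B - 5 B Q$ ($A{\left(Q,B \right)} = - 5 B Q + \left(3 + B\right) = 3 + B - 5 B Q$)
$U{\left(l,E \right)} = 15 + 10 l - 25 E l$ ($U{\left(l,E \right)} = 5 \left(\left(3 + l - 5 l E\right) + l\right) = 5 \left(\left(3 + l - 5 E l\right) + l\right) = 5 \left(3 + 2 l - 5 E l\right) = 15 + 10 l - 25 E l$)
$\sqrt{\frac{1}{U{\left(-75,-72 \right)} + 6550} - 39193} = \sqrt{\frac{1}{\left(15 + 10 \left(-75\right) - \left(-1800\right) \left(-75\right)\right) + 6550} - 39193} = \sqrt{\frac{1}{\left(15 - 750 - 135000\right) + 6550} - 39193} = \sqrt{\frac{1}{-135735 + 6550} - 39193} = \sqrt{\frac{1}{-129185} - 39193} = \sqrt{- \frac{1}{129185} - 39193} = \sqrt{- \frac{5063147706}{129185}} = \frac{i \sqrt{654082736399610}}{129185}$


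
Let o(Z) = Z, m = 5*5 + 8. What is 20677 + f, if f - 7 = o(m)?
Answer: 20717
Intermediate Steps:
m = 33 (m = 25 + 8 = 33)
f = 40 (f = 7 + 33 = 40)
20677 + f = 20677 + 40 = 20717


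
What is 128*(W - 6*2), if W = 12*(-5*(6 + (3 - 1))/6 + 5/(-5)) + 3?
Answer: -12928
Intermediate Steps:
W = -89 (W = 12*(-5*(6 + 2)*(⅙) + 5*(-⅕)) + 3 = 12*(-5*8*(⅙) - 1) + 3 = 12*(-40*⅙ - 1) + 3 = 12*(-20/3 - 1) + 3 = 12*(-23/3) + 3 = -92 + 3 = -89)
128*(W - 6*2) = 128*(-89 - 6*2) = 128*(-89 - 12) = 128*(-101) = -12928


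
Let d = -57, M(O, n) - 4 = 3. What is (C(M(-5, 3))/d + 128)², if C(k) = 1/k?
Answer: 2608247041/159201 ≈ 16383.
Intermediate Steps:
M(O, n) = 7 (M(O, n) = 4 + 3 = 7)
C(k) = 1/k
(C(M(-5, 3))/d + 128)² = (1/(7*(-57)) + 128)² = ((⅐)*(-1/57) + 128)² = (-1/399 + 128)² = (51071/399)² = 2608247041/159201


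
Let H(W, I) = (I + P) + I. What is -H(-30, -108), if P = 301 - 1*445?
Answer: 360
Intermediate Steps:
P = -144 (P = 301 - 445 = -144)
H(W, I) = -144 + 2*I (H(W, I) = (I - 144) + I = (-144 + I) + I = -144 + 2*I)
-H(-30, -108) = -(-144 + 2*(-108)) = -(-144 - 216) = -1*(-360) = 360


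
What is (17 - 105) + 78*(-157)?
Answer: -12334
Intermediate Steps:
(17 - 105) + 78*(-157) = -88 - 12246 = -12334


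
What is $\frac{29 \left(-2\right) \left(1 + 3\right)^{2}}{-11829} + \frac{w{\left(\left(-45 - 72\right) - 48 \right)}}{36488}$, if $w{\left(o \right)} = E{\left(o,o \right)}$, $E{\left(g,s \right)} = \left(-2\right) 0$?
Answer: $\frac{928}{11829} \approx 0.078451$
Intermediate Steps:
$E{\left(g,s \right)} = 0$
$w{\left(o \right)} = 0$
$\frac{29 \left(-2\right) \left(1 + 3\right)^{2}}{-11829} + \frac{w{\left(\left(-45 - 72\right) - 48 \right)}}{36488} = \frac{29 \left(-2\right) \left(1 + 3\right)^{2}}{-11829} + \frac{0}{36488} = - 58 \cdot 4^{2} \left(- \frac{1}{11829}\right) + 0 \cdot \frac{1}{36488} = \left(-58\right) 16 \left(- \frac{1}{11829}\right) + 0 = \left(-928\right) \left(- \frac{1}{11829}\right) + 0 = \frac{928}{11829} + 0 = \frac{928}{11829}$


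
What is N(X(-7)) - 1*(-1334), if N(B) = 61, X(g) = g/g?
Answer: 1395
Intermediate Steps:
X(g) = 1
N(X(-7)) - 1*(-1334) = 61 - 1*(-1334) = 61 + 1334 = 1395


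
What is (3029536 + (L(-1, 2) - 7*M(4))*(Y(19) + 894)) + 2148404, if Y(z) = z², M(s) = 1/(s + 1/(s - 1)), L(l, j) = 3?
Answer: 67335810/13 ≈ 5.1797e+6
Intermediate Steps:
M(s) = 1/(s + 1/(-1 + s))
(3029536 + (L(-1, 2) - 7*M(4))*(Y(19) + 894)) + 2148404 = (3029536 + (3 - 7*(-1 + 4)/(1 + 4² - 1*4))*(19² + 894)) + 2148404 = (3029536 + (3 - 7*3/(1 + 16 - 4))*(361 + 894)) + 2148404 = (3029536 + (3 - 7*3/13)*1255) + 2148404 = (3029536 + (3 - 21/13)*1255) + 2148404 = (3029536 + (18/13)*1255) + 2148404 = (3029536 + 22590/13) + 2148404 = 39406558/13 + 2148404 = 67335810/13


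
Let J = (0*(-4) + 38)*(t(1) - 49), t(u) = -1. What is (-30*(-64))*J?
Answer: -3648000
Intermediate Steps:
J = -1900 (J = (0*(-4) + 38)*(-1 - 49) = (0 + 38)*(-50) = 38*(-50) = -1900)
(-30*(-64))*J = -30*(-64)*(-1900) = 1920*(-1900) = -3648000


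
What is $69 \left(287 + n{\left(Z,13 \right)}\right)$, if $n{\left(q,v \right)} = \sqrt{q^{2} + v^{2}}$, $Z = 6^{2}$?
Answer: $19803 + 69 \sqrt{1465} \approx 22444.0$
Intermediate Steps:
$Z = 36$
$69 \left(287 + n{\left(Z,13 \right)}\right) = 69 \left(287 + \sqrt{36^{2} + 13^{2}}\right) = 69 \left(287 + \sqrt{1296 + 169}\right) = 69 \left(287 + \sqrt{1465}\right) = 19803 + 69 \sqrt{1465}$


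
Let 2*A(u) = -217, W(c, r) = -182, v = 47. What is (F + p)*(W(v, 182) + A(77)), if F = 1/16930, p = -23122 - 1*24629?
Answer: 469694593249/33860 ≈ 1.3872e+7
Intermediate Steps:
A(u) = -217/2 (A(u) = (1/2)*(-217) = -217/2)
p = -47751 (p = -23122 - 24629 = -47751)
F = 1/16930 ≈ 5.9067e-5
(F + p)*(W(v, 182) + A(77)) = (1/16930 - 47751)*(-182 - 217/2) = -808424429/16930*(-581/2) = 469694593249/33860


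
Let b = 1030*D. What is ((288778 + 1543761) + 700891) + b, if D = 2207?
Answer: 4806640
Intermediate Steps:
b = 2273210 (b = 1030*2207 = 2273210)
((288778 + 1543761) + 700891) + b = ((288778 + 1543761) + 700891) + 2273210 = (1832539 + 700891) + 2273210 = 2533430 + 2273210 = 4806640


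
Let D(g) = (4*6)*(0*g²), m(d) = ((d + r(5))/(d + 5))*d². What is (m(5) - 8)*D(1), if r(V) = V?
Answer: 0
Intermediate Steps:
m(d) = d² (m(d) = ((d + 5)/(d + 5))*d² = ((5 + d)/(5 + d))*d² = 1*d² = d²)
D(g) = 0 (D(g) = 24*0 = 0)
(m(5) - 8)*D(1) = (5² - 8)*0 = (25 - 8)*0 = 17*0 = 0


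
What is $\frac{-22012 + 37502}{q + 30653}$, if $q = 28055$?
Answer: $\frac{7745}{29354} \approx 0.26385$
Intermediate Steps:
$\frac{-22012 + 37502}{q + 30653} = \frac{-22012 + 37502}{28055 + 30653} = \frac{15490}{58708} = 15490 \cdot \frac{1}{58708} = \frac{7745}{29354}$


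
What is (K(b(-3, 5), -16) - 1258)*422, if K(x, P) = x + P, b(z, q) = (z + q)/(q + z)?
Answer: -537206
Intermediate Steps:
b(z, q) = 1 (b(z, q) = (q + z)/(q + z) = 1)
K(x, P) = P + x
(K(b(-3, 5), -16) - 1258)*422 = ((-16 + 1) - 1258)*422 = (-15 - 1258)*422 = -1273*422 = -537206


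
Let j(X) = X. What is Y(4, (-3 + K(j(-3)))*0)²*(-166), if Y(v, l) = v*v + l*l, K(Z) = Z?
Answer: -42496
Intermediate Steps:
Y(v, l) = l² + v² (Y(v, l) = v² + l² = l² + v²)
Y(4, (-3 + K(j(-3)))*0)²*(-166) = (((-3 - 3)*0)² + 4²)²*(-166) = ((-6*0)² + 16)²*(-166) = (0² + 16)²*(-166) = (0 + 16)²*(-166) = 16²*(-166) = 256*(-166) = -42496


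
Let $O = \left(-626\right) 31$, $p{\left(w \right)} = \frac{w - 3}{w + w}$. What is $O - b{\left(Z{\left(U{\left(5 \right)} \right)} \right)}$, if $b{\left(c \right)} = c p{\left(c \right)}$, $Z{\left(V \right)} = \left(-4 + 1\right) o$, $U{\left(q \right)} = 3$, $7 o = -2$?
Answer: $- \frac{271669}{14} \approx -19405.0$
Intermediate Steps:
$o = - \frac{2}{7}$ ($o = \frac{1}{7} \left(-2\right) = - \frac{2}{7} \approx -0.28571$)
$p{\left(w \right)} = \frac{-3 + w}{2 w}$
$O = -19406$
$Z{\left(V \right)} = \frac{6}{7}$ ($Z{\left(V \right)} = \left(-4 + 1\right) \left(- \frac{2}{7}\right) = \left(-3\right) \left(- \frac{2}{7}\right) = \frac{6}{7}$)
$b{\left(c \right)} = - \frac{3}{2} + \frac{c}{2}$ ($b{\left(c \right)} = c \frac{-3 + c}{2 c} = - \frac{3}{2} + \frac{c}{2}$)
$O - b{\left(Z{\left(U{\left(5 \right)} \right)} \right)} = -19406 - \left(- \frac{3}{2} + \frac{1}{2} \cdot \frac{6}{7}\right) = -19406 - \left(- \frac{3}{2} + \frac{3}{7}\right) = -19406 - - \frac{15}{14} = -19406 + \frac{15}{14} = - \frac{271669}{14}$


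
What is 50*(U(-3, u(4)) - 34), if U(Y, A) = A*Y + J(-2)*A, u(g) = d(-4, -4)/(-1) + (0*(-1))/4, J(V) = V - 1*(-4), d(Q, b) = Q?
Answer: -1900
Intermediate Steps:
J(V) = 4 + V (J(V) = V + 4 = 4 + V)
u(g) = 4 (u(g) = -4/(-1) + (0*(-1))/4 = -4*(-1) + 0*(¼) = 4 + 0 = 4)
U(Y, A) = 2*A + A*Y (U(Y, A) = A*Y + (4 - 2)*A = A*Y + 2*A = 2*A + A*Y)
50*(U(-3, u(4)) - 34) = 50*(4*(2 - 3) - 34) = 50*(4*(-1) - 34) = 50*(-4 - 34) = 50*(-38) = -1900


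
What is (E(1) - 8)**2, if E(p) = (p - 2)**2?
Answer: 49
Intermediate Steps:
E(p) = (-2 + p)**2
(E(1) - 8)**2 = ((-2 + 1)**2 - 8)**2 = ((-1)**2 - 8)**2 = (1 - 8)**2 = (-7)**2 = 49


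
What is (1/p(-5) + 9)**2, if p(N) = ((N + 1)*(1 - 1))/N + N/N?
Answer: 100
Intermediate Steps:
p(N) = 1 (p(N) = ((1 + N)*0)/N + 1 = 0/N + 1 = 0 + 1 = 1)
(1/p(-5) + 9)**2 = (1/1 + 9)**2 = (1 + 9)**2 = 10**2 = 100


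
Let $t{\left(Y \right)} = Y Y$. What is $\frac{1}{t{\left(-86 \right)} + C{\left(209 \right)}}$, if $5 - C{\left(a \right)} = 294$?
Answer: $\frac{1}{7107} \approx 0.00014071$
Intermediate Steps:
$C{\left(a \right)} = -289$ ($C{\left(a \right)} = 5 - 294 = -289$)
$t{\left(Y \right)} = Y^{2}$
$\frac{1}{t{\left(-86 \right)} + C{\left(209 \right)}} = \frac{1}{\left(-86\right)^{2} - 289} = \frac{1}{7396 - 289} = \frac{1}{7107}$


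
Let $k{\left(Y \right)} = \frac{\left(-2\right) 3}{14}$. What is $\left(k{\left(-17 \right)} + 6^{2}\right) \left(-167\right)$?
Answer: $- \frac{41583}{7} \approx -5940.4$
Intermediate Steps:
$k{\left(Y \right)} = - \frac{3}{7}$ ($k{\left(Y \right)} = \left(-6\right) \frac{1}{14} = - \frac{3}{7}$)
$\left(k{\left(-17 \right)} + 6^{2}\right) \left(-167\right) = \left(- \frac{3}{7} + 6^{2}\right) \left(-167\right) = \left(- \frac{3}{7} + 36\right) \left(-167\right) = \frac{249}{7} \left(-167\right) = - \frac{41583}{7}$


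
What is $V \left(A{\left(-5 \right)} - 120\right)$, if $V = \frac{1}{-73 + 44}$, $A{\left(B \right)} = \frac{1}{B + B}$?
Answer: $\frac{1201}{290} \approx 4.1414$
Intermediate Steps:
$A{\left(B \right)} = \frac{1}{2 B}$
$V = - \frac{1}{29}$ ($V = \frac{1}{-29} = - \frac{1}{29} \approx -0.034483$)
$V \left(A{\left(-5 \right)} - 120\right) = - \frac{\frac{1}{2 \left(-5\right)} - 120}{29} = - \frac{\frac{1}{2} \left(- \frac{1}{5}\right) - 120}{29} = - \frac{- \frac{1}{10} - 120}{29} = \left(- \frac{1}{29}\right) \left(- \frac{1201}{10}\right) = \frac{1201}{290}$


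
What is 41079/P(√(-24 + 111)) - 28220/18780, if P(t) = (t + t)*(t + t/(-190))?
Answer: 404583458/1715553 ≈ 235.83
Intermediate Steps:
P(t) = 189*t²/95 (P(t) = (2*t)*(t + t*(-1/190)) = (2*t)*(t - t/190) = (2*t)*(189*t/190) = 189*t²/95)
41079/P(√(-24 + 111)) - 28220/18780 = 41079/((189*(√(-24 + 111))²/95)) - 28220/18780 = 41079/((189*(√87)²/95)) - 28220*1/18780 = 41079/(((189/95)*87)) - 1411/939 = 41079/(16443/95) - 1411/939 = 41079*(95/16443) - 1411/939 = 1300835/5481 - 1411/939 = 404583458/1715553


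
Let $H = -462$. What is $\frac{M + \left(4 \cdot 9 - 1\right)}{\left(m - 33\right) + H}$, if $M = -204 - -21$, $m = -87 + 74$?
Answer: $\frac{37}{127} \approx 0.29134$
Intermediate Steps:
$m = -13$
$M = -183$ ($M = -204 + 21 = -183$)
$\frac{M + \left(4 \cdot 9 - 1\right)}{\left(m - 33\right) + H} = \frac{-183 + \left(4 \cdot 9 - 1\right)}{\left(-13 - 33\right) - 462} = \frac{-183 + \left(36 - 1\right)}{\left(-13 - 33\right) - 462} = \frac{-183 + 35}{-46 - 462} = - \frac{148}{-508} = \left(-148\right) \left(- \frac{1}{508}\right) = \frac{37}{127}$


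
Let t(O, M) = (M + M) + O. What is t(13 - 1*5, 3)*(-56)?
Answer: -784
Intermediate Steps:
t(O, M) = O + 2*M (t(O, M) = 2*M + O = O + 2*M)
t(13 - 1*5, 3)*(-56) = ((13 - 1*5) + 2*3)*(-56) = ((13 - 5) + 6)*(-56) = (8 + 6)*(-56) = 14*(-56) = -784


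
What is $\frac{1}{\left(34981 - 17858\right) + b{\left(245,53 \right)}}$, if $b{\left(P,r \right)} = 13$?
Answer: $\frac{1}{17136} \approx 5.8357 \cdot 10^{-5}$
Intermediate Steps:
$\frac{1}{\left(34981 - 17858\right) + b{\left(245,53 \right)}} = \frac{1}{\left(34981 - 17858\right) + 13} = \frac{1}{17123 + 13} = \frac{1}{17136}$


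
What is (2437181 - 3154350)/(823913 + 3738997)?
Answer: -717169/4562910 ≈ -0.15717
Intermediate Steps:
(2437181 - 3154350)/(823913 + 3738997) = -717169/4562910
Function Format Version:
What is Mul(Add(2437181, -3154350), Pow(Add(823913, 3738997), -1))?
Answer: Rational(-717169, 4562910) ≈ -0.15717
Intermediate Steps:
Mul(Add(2437181, -3154350), Pow(Add(823913, 3738997), -1)) = Mul(-717169, Pow(4562910, -1)) = Mul(-717169, Rational(1, 4562910)) = Rational(-717169, 4562910)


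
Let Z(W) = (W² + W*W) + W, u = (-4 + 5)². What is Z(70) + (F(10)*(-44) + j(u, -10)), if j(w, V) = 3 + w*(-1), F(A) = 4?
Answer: 9696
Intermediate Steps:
u = 1 (u = 1² = 1)
Z(W) = W + 2*W² (Z(W) = (W² + W²) + W = 2*W² + W = W + 2*W²)
j(w, V) = 3 - w
Z(70) + (F(10)*(-44) + j(u, -10)) = 70*(1 + 2*70) + (4*(-44) + (3 - 1*1)) = 70*(1 + 140) + (-176 + (3 - 1)) = 70*141 + (-176 + 2) = 9870 - 174 = 9696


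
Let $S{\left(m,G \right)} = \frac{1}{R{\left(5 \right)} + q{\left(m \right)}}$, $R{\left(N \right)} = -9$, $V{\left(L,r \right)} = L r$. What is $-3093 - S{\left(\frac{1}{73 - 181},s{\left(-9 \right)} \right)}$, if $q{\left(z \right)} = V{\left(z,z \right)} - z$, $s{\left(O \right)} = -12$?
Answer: $- \frac{324341967}{104867} \approx -3092.9$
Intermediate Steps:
$q{\left(z \right)} = z^{2} - z$ ($q{\left(z \right)} = z z - z = z^{2} - z$)
$S{\left(m,G \right)} = \frac{1}{-9 + m \left(-1 + m\right)}$
$-3093 - S{\left(\frac{1}{73 - 181},s{\left(-9 \right)} \right)} = -3093 - \frac{1}{-9 + \left(\frac{1}{73 - 181}\right)^{2} - \frac{1}{73 - 181}} = -3093 - \frac{1}{-9 + \left(\frac{1}{-108}\right)^{2} - \frac{1}{-108}} = -3093 - \frac{1}{-9 + \left(- \frac{1}{108}\right)^{2} - - \frac{1}{108}} = -3093 - \frac{1}{-9 + \frac{1}{11664} + \frac{1}{108}} = -3093 - \frac{1}{- \frac{104867}{11664}} = -3093 - - \frac{11664}{104867} = -3093 + \frac{11664}{104867} = - \frac{324341967}{104867}$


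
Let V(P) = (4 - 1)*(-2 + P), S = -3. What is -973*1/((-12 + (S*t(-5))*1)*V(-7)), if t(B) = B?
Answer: 973/81 ≈ 12.012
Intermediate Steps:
V(P) = -6 + 3*P (V(P) = 3*(-2 + P) = -6 + 3*P)
-973*1/((-12 + (S*t(-5))*1)*V(-7)) = -973*1/((-12 - 3*(-5)*1)*(-6 + 3*(-7))) = -973*1/((-12 + 15*1)*(-6 - 21)) = -973*(-1/(27*(-12 + 15))) = -973/((-27*3)) = -973/(-81) = -973*(-1/81) = 973/81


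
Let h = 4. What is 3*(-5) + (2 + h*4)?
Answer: 3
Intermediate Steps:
3*(-5) + (2 + h*4) = 3*(-5) + (2 + 4*4) = -15 + (2 + 16) = -15 + 18 = 3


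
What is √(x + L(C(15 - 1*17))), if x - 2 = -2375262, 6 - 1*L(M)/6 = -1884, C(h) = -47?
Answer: 4*I*√147745 ≈ 1537.5*I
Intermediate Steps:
L(M) = 11340 (L(M) = 36 - 6*(-1884) = 36 + 11304 = 11340)
x = -2375260 (x = 2 - 2375262 = -2375260)
√(x + L(C(15 - 1*17))) = √(-2375260 + 11340) = √(-2363920) = 4*I*√147745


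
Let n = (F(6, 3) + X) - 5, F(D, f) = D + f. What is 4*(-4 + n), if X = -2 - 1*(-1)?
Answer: -4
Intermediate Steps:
X = -1 (X = -2 + 1 = -1)
n = 3 (n = ((6 + 3) - 1) - 5 = (9 - 1) - 5 = 8 - 5 = 3)
4*(-4 + n) = 4*(-4 + 3) = 4*(-1) = -4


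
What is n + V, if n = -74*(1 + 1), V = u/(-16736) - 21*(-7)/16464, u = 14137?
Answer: -17436409/117152 ≈ -148.84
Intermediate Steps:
V = -97913/117152 (V = 14137/(-16736) - 21*(-7)/16464 = 14137*(-1/16736) + 147*(1/16464) = -14137/16736 + 1/112 = -97913/117152 ≈ -0.83578)
n = -148 (n = -74*2 = -148)
n + V = -148 - 97913/117152 = -17436409/117152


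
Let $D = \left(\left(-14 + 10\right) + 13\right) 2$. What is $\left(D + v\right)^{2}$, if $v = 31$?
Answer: $2401$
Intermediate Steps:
$D = 18$ ($D = \left(-4 + 13\right) 2 = 9 \cdot 2 = 18$)
$\left(D + v\right)^{2} = \left(18 + 31\right)^{2} = 49^{2} = 2401$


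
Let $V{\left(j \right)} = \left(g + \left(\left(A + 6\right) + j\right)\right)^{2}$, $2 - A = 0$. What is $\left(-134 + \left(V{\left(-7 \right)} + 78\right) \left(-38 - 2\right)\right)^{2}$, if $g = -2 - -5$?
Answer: $15163236$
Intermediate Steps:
$A = 2$ ($A = 2 - 0 = 2 + 0 = 2$)
$g = 3$ ($g = -2 + 5 = 3$)
$V{\left(j \right)} = \left(11 + j\right)^{2}$ ($V{\left(j \right)} = \left(3 + \left(\left(2 + 6\right) + j\right)\right)^{2} = \left(3 + \left(8 + j\right)\right)^{2} = \left(11 + j\right)^{2}$)
$\left(-134 + \left(V{\left(-7 \right)} + 78\right) \left(-38 - 2\right)\right)^{2} = \left(-134 + \left(\left(11 - 7\right)^{2} + 78\right) \left(-38 - 2\right)\right)^{2} = \left(-134 + \left(4^{2} + 78\right) \left(-40\right)\right)^{2} = \left(-134 + \left(16 + 78\right) \left(-40\right)\right)^{2} = \left(-134 + 94 \left(-40\right)\right)^{2} = \left(-134 - 3760\right)^{2} = \left(-3894\right)^{2} = 15163236$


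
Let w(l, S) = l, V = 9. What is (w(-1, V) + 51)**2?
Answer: 2500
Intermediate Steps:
(w(-1, V) + 51)**2 = (-1 + 51)**2 = 50**2 = 2500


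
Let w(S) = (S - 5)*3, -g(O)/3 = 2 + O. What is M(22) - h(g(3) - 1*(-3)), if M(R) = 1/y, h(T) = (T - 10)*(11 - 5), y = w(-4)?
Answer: 3563/27 ≈ 131.96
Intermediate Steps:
g(O) = -6 - 3*O (g(O) = -3*(2 + O) = -6 - 3*O)
w(S) = -15 + 3*S (w(S) = (-5 + S)*3 = -15 + 3*S)
y = -27 (y = -15 + 3*(-4) = -15 - 12 = -27)
h(T) = -60 + 6*T (h(T) = (-10 + T)*6 = -60 + 6*T)
M(R) = -1/27 (M(R) = 1/(-27) = -1/27)
M(22) - h(g(3) - 1*(-3)) = -1/27 - (-60 + 6*((-6 - 3*3) - 1*(-3))) = -1/27 - (-60 + 6*((-6 - 9) + 3)) = -1/27 - (-60 + 6*(-15 + 3)) = -1/27 - (-60 + 6*(-12)) = -1/27 - (-60 - 72) = -1/27 - 1*(-132) = -1/27 + 132 = 3563/27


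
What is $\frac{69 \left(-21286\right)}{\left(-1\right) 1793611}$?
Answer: $\frac{1468734}{1793611} \approx 0.81887$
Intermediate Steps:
$\frac{69 \left(-21286\right)}{\left(-1\right) 1793611} = - \frac{1468734}{-1793611} = \left(-1468734\right) \left(- \frac{1}{1793611}\right) = \frac{1468734}{1793611}$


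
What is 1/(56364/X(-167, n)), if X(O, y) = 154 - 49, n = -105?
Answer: 5/2684 ≈ 0.0018629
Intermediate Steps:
X(O, y) = 105
1/(56364/X(-167, n)) = 1/(56364/105) = 1/(56364*(1/105)) = 1/(2684/5) = 5/2684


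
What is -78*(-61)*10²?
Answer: 475800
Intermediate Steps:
-78*(-61)*10² = 4758*100 = 475800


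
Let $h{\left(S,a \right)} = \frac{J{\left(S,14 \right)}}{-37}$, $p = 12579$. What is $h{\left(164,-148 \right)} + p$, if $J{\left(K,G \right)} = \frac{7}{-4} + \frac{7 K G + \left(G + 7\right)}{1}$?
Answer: $\frac{1797327}{148} \approx 12144.0$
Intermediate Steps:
$J{\left(K,G \right)} = \frac{21}{4} + G + 7 G K$ ($J{\left(K,G \right)} = 7 \left(- \frac{1}{4}\right) + \left(7 G K + \left(7 + G\right)\right) 1 = - \frac{7}{4} + \left(7 + G + 7 G K\right) 1 = - \frac{7}{4} + \left(7 + G + 7 G K\right) = \frac{21}{4} + G + 7 G K$)
$h{\left(S,a \right)} = - \frac{77}{148} - \frac{98 S}{37}$ ($h{\left(S,a \right)} = \frac{\frac{21}{4} + 14 + 7 \cdot 14 S}{-37} = \left(\frac{21}{4} + 14 + 98 S\right) \left(- \frac{1}{37}\right) = \left(\frac{77}{4} + 98 S\right) \left(- \frac{1}{37}\right) = - \frac{77}{148} - \frac{98 S}{37}$)
$h{\left(164,-148 \right)} + p = \left(- \frac{77}{148} - \frac{16072}{37}\right) + 12579 = - \frac{64365}{148} + 12579 = \frac{1797327}{148}$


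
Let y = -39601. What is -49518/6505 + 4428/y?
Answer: -1989766458/257604505 ≈ -7.7241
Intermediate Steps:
-49518/6505 + 4428/y = -49518/6505 + 4428/(-39601) = -49518*1/6505 + 4428*(-1/39601) = -49518/6505 - 4428/39601 = -1989766458/257604505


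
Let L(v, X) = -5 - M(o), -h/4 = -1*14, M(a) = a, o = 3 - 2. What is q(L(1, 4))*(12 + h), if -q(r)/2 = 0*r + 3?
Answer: -408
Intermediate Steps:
o = 1
h = 56 (h = -(-4)*14 = -4*(-14) = 56)
L(v, X) = -6 (L(v, X) = -5 - 1*1 = -5 - 1 = -6)
q(r) = -6 (q(r) = -2*(0*r + 3) = -2*(0 + 3) = -2*3 = -6)
q(L(1, 4))*(12 + h) = -6*(12 + 56) = -6*68 = -408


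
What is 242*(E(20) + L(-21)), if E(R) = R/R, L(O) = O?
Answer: -4840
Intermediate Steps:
E(R) = 1
242*(E(20) + L(-21)) = 242*(1 - 21) = 242*(-20) = -4840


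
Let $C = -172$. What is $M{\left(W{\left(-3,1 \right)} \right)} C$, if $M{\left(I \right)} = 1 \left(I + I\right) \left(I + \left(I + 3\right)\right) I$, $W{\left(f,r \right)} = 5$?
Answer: $-111800$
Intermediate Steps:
$M{\left(I \right)} = 2 I^{2} \left(3 + 2 I\right)$ ($M{\left(I \right)} = 1 \cdot 2 I \left(I + \left(3 + I\right)\right) I = 1 \cdot 2 I \left(3 + 2 I\right) I = 2 I \left(3 + 2 I\right) I = 2 I^{2} \left(3 + 2 I\right)$)
$M{\left(W{\left(-3,1 \right)} \right)} C = 5^{2} \left(6 + 4 \cdot 5\right) \left(-172\right) = 25 \left(6 + 20\right) \left(-172\right) = 25 \cdot 26 \left(-172\right) = 650 \left(-172\right) = -111800$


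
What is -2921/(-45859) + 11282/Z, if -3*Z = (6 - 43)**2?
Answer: -1548144865/62780971 ≈ -24.659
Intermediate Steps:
Z = -1369/3 (Z = -(6 - 43)**2/3 = -1/3*(-37)**2 = -1/3*1369 = -1369/3 ≈ -456.33)
-2921/(-45859) + 11282/Z = -2921/(-45859) + 11282/(-1369/3) = -2921*(-1/45859) + 11282*(-3/1369) = 2921/45859 - 33846/1369 = -1548144865/62780971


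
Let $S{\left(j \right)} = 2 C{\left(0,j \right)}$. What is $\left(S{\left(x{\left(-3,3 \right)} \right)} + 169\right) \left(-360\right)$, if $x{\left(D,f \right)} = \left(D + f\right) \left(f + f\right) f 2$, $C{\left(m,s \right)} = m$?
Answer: $-60840$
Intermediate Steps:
$x{\left(D,f \right)} = 4 f^{2} \left(D + f\right)$ ($x{\left(D,f \right)} = \left(D + f\right) 2 f f 2 = 2 f \left(D + f\right) f 2 = 2 f^{2} \left(D + f\right) 2 = 4 f^{2} \left(D + f\right)$)
$S{\left(j \right)} = 0$ ($S{\left(j \right)} = 2 \cdot 0 = 0$)
$\left(S{\left(x{\left(-3,3 \right)} \right)} + 169\right) \left(-360\right) = \left(0 + 169\right) \left(-360\right) = 169 \left(-360\right) = -60840$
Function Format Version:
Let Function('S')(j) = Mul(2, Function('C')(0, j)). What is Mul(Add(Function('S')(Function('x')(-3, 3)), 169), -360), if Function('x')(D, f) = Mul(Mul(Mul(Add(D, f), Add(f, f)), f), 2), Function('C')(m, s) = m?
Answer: -60840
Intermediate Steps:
Function('x')(D, f) = Mul(4, Pow(f, 2), Add(D, f)) (Function('x')(D, f) = Mul(Mul(Mul(Add(D, f), Mul(2, f)), f), 2) = Mul(Mul(Mul(2, f, Add(D, f)), f), 2) = Mul(Mul(2, Pow(f, 2), Add(D, f)), 2) = Mul(4, Pow(f, 2), Add(D, f)))
Function('S')(j) = 0 (Function('S')(j) = Mul(2, 0) = 0)
Mul(Add(Function('S')(Function('x')(-3, 3)), 169), -360) = Mul(Add(0, 169), -360) = Mul(169, -360) = -60840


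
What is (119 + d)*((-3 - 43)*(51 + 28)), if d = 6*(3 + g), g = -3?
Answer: -432446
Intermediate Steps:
d = 0 (d = 6*(3 - 3) = 6*0 = 0)
(119 + d)*((-3 - 43)*(51 + 28)) = (119 + 0)*((-3 - 43)*(51 + 28)) = 119*(-46*79) = 119*(-3634) = -432446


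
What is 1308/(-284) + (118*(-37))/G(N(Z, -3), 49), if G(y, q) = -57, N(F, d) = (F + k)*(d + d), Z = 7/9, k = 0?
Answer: 291347/4047 ≈ 71.991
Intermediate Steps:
Z = 7/9 (Z = 7*(⅑) = 7/9 ≈ 0.77778)
N(F, d) = 2*F*d (N(F, d) = (F + 0)*(d + d) = F*(2*d) = 2*F*d)
1308/(-284) + (118*(-37))/G(N(Z, -3), 49) = 1308/(-284) + (118*(-37))/(-57) = 1308*(-1/284) - 4366*(-1/57) = -327/71 + 4366/57 = 291347/4047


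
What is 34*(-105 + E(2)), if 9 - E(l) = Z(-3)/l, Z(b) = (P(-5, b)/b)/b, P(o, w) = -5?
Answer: -29291/9 ≈ -3254.6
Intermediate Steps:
Z(b) = -5/b² (Z(b) = (-5/b)/b = -5/b²)
E(l) = 9 + 5/(9*l) (E(l) = 9 - (-5/(-3)²)/l = 9 - (-5*⅑)/l = 9 - (-5)/(9*l) = 9 + 5/(9*l))
34*(-105 + E(2)) = 34*(-105 + (9 + (5/9)/2)) = 34*(-105 + (9 + (5/9)*(½))) = 34*(-105 + (9 + 5/18)) = 34*(-105 + 167/18) = 34*(-1723/18) = -29291/9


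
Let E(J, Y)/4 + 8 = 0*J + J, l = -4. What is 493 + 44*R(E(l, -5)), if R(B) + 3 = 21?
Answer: 1285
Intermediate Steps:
E(J, Y) = -32 + 4*J (E(J, Y) = -32 + 4*(0*J + J) = -32 + 4*(0 + J) = -32 + 4*J)
R(B) = 18 (R(B) = -3 + 21 = 18)
493 + 44*R(E(l, -5)) = 493 + 44*18 = 493 + 792 = 1285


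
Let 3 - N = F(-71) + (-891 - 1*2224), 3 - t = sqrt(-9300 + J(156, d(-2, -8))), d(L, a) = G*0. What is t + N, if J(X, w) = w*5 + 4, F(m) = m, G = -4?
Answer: 3192 - 4*I*sqrt(581) ≈ 3192.0 - 96.416*I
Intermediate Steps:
d(L, a) = 0 (d(L, a) = -4*0 = 0)
J(X, w) = 4 + 5*w (J(X, w) = 5*w + 4 = 4 + 5*w)
t = 3 - 4*I*sqrt(581) (t = 3 - sqrt(-9300 + (4 + 5*0)) = 3 - sqrt(-9300 + (4 + 0)) = 3 - sqrt(-9300 + 4) = 3 - sqrt(-9296) = 3 - 4*I*sqrt(581) ≈ 3.0 - 96.416*I)
N = 3189 (N = 3 - (-71 + (-891 - 1*2224)) = 3 - (-71 + (-891 - 2224)) = 3 - (-71 - 3115) = 3 - 1*(-3186) = 3 + 3186 = 3189)
t + N = (3 - 4*I*sqrt(581)) + 3189 = 3192 - 4*I*sqrt(581)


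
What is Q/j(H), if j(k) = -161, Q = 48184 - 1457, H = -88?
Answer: -46727/161 ≈ -290.23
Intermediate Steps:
Q = 46727
Q/j(H) = 46727/(-161) = 46727*(-1/161) = -46727/161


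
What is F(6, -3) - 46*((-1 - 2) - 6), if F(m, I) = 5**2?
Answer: 439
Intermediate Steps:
F(m, I) = 25
F(6, -3) - 46*((-1 - 2) - 6) = 25 - 46*((-1 - 2) - 6) = 25 - 46*(-3 - 6) = 25 - 46*(-9) = 25 + 414 = 439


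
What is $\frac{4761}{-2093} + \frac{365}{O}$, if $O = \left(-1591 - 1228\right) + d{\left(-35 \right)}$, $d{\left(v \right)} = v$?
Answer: $- \frac{623993}{259714} \approx -2.4026$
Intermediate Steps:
$O = -2854$ ($O = \left(-1591 - 1228\right) - 35 = -2819 - 35 = -2854$)
$\frac{4761}{-2093} + \frac{365}{O} = \frac{4761}{-2093} + \frac{365}{-2854} = 4761 \left(- \frac{1}{2093}\right) + 365 \left(- \frac{1}{2854}\right) = - \frac{207}{91} - \frac{365}{2854} = - \frac{623993}{259714}$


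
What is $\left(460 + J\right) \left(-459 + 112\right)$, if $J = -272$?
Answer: $-65236$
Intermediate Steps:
$\left(460 + J\right) \left(-459 + 112\right) = \left(460 - 272\right) \left(-459 + 112\right) = 188 \left(-347\right) = -65236$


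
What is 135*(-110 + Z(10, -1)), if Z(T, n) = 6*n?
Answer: -15660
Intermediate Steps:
135*(-110 + Z(10, -1)) = 135*(-110 + 6*(-1)) = 135*(-110 - 6) = 135*(-116) = -15660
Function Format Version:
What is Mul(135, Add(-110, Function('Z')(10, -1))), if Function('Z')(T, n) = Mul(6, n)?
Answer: -15660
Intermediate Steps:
Mul(135, Add(-110, Function('Z')(10, -1))) = Mul(135, Add(-110, Mul(6, -1))) = Mul(135, Add(-110, -6)) = Mul(135, -116) = -15660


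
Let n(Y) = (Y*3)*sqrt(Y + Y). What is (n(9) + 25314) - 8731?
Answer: 16583 + 81*sqrt(2) ≈ 16698.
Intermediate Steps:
n(Y) = 3*sqrt(2)*Y**(3/2) (n(Y) = (3*Y)*sqrt(2*Y) = (3*Y)*(sqrt(2)*sqrt(Y)) = 3*sqrt(2)*Y**(3/2))
(n(9) + 25314) - 8731 = (3*sqrt(2)*9**(3/2) + 25314) - 8731 = (3*sqrt(2)*27 + 25314) - 8731 = (81*sqrt(2) + 25314) - 8731 = (25314 + 81*sqrt(2)) - 8731 = 16583 + 81*sqrt(2)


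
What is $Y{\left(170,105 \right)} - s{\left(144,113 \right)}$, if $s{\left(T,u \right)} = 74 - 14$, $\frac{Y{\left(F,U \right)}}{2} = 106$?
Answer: $152$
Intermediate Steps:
$Y{\left(F,U \right)} = 212$ ($Y{\left(F,U \right)} = 2 \cdot 106 = 212$)
$s{\left(T,u \right)} = 60$ ($s{\left(T,u \right)} = 74 - 14 = 60$)
$Y{\left(170,105 \right)} - s{\left(144,113 \right)} = 212 - 60 = 152$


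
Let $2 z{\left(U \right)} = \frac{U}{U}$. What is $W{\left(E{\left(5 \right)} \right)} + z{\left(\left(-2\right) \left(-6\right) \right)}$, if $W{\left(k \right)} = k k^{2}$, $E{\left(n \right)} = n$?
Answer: $\frac{251}{2} \approx 125.5$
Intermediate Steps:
$W{\left(k \right)} = k^{3}$
$z{\left(U \right)} = \frac{1}{2}$ ($z{\left(U \right)} = \frac{U \frac{1}{U}}{2} = \frac{1}{2} \cdot 1 = \frac{1}{2}$)
$W{\left(E{\left(5 \right)} \right)} + z{\left(\left(-2\right) \left(-6\right) \right)} = 5^{3} + \frac{1}{2} = 125 + \frac{1}{2} = \frac{251}{2}$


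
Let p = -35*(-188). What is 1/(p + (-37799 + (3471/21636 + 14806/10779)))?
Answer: -25912716/808929330079 ≈ -3.2033e-5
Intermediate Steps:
p = 6580
1/(p + (-37799 + (3471/21636 + 14806/10779))) = 1/(6580 + (-37799 + (3471/21636 + 14806/10779))) = 1/(6580 + (-37799 + (3471*(1/21636) + 14806*(1/10779)))) = 1/(6580 + (-37799 + (1157/7212 + 14806/10779))) = 1/(6580 + (-37799 + 39750725/25912716)) = 1/(6580 - 979435001359/25912716) = 1/(-808929330079/25912716) = -25912716/808929330079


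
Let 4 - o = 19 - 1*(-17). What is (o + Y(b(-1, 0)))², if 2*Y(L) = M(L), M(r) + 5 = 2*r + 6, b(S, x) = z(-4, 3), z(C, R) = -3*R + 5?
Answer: 5041/4 ≈ 1260.3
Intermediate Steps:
z(C, R) = 5 - 3*R
b(S, x) = -4 (b(S, x) = 5 - 3*3 = 5 - 9 = -4)
M(r) = 1 + 2*r (M(r) = -5 + (2*r + 6) = -5 + (6 + 2*r) = 1 + 2*r)
Y(L) = ½ + L (Y(L) = (1 + 2*L)/2 = ½ + L)
o = -32 (o = 4 - (19 - 1*(-17)) = 4 - (19 + 17) = 4 - 1*36 = 4 - 36 = -32)
(o + Y(b(-1, 0)))² = (-32 + (½ - 4))² = (-32 - 7/2)² = (-71/2)² = 5041/4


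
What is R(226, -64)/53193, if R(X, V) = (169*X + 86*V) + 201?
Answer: 32891/53193 ≈ 0.61833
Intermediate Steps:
R(X, V) = 201 + 86*V + 169*X (R(X, V) = (86*V + 169*X) + 201 = 201 + 86*V + 169*X)
R(226, -64)/53193 = (201 + 86*(-64) + 169*226)/53193 = (201 - 5504 + 38194)*(1/53193) = 32891*(1/53193) = 32891/53193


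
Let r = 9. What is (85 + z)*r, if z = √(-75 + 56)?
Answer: 765 + 9*I*√19 ≈ 765.0 + 39.23*I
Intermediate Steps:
z = I*√19 (z = √(-19) = I*√19 ≈ 4.3589*I)
(85 + z)*r = (85 + I*√19)*9 = 765 + 9*I*√19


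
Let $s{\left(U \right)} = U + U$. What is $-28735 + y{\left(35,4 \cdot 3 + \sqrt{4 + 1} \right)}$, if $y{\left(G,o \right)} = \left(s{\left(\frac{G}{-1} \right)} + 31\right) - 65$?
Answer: $-28839$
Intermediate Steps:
$s{\left(U \right)} = 2 U$
$y{\left(G,o \right)} = -34 - 2 G$ ($y{\left(G,o \right)} = \left(2 \frac{G}{-1} + 31\right) - 65 = \left(2 G \left(-1\right) + 31\right) - 65 = \left(2 \left(- G\right) + 31\right) - 65 = \left(- 2 G + 31\right) - 65 = \left(31 - 2 G\right) - 65 = -34 - 2 G$)
$-28735 + y{\left(35,4 \cdot 3 + \sqrt{4 + 1} \right)} = -28735 - 104 = -28839$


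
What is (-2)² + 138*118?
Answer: 16288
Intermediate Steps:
(-2)² + 138*118 = 4 + 16284 = 16288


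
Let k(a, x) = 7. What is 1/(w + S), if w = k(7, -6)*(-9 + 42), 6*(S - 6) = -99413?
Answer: -6/97991 ≈ -6.1230e-5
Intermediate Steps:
S = -99377/6 (S = 6 + (1/6)*(-99413) = 6 - 99413/6 = -99377/6 ≈ -16563.)
w = 231 (w = 7*(-9 + 42) = 7*33 = 231)
1/(w + S) = 1/(231 - 99377/6) = 1/(-97991/6) = -6/97991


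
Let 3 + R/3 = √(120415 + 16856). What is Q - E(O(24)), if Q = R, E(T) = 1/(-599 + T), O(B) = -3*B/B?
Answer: -5417/602 + 3*√137271 ≈ 1102.5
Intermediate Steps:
O(B) = -3 (O(B) = -3*1 = -3)
R = -9 + 3*√137271 (R = -9 + 3*√(120415 + 16856) = -9 + 3*√137271 ≈ 1102.5)
Q = -9 + 3*√137271 ≈ 1102.5
Q - E(O(24)) = (-9 + 3*√137271) - 1/(-599 - 3) = (-9 + 3*√137271) - 1/(-602) = (-9 + 3*√137271) - 1*(-1/602) = (-9 + 3*√137271) + 1/602 = -5417/602 + 3*√137271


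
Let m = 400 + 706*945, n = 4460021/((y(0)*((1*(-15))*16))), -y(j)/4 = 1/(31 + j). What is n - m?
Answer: -502606549/960 ≈ -5.2355e+5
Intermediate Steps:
y(j) = -4/(31 + j)
n = 138260651/960 (n = 4460021/(((-4/(31 + 0))*((1*(-15))*16))) = 4460021/(((-4/31)*(-15*16))) = 4460021/((-4*1/31*(-240))) = 4460021/((-4/31*(-240))) = 4460021/(960/31) = 4460021*(31/960) = 138260651/960 ≈ 1.4402e+5)
m = 667570 (m = 400 + 667170 = 667570)
n - m = 138260651/960 - 1*667570 = 138260651/960 - 667570 = -502606549/960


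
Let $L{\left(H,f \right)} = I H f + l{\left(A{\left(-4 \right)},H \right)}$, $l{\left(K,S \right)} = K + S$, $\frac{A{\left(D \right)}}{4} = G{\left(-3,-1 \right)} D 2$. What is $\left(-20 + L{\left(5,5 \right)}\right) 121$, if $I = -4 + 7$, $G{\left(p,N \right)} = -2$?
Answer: $15004$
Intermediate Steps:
$I = 3$
$A{\left(D \right)} = - 16 D$ ($A{\left(D \right)} = 4 - 2 D 2 = 4 \left(- 4 D\right) = - 16 D$)
$L{\left(H,f \right)} = 64 + H + 3 H f$ ($L{\left(H,f \right)} = 3 H f + \left(\left(-16\right) \left(-4\right) + H\right) = 3 H f + \left(64 + H\right) = 64 + H + 3 H f$)
$\left(-20 + L{\left(5,5 \right)}\right) 121 = \left(-20 + \left(64 + 5 + 3 \cdot 5 \cdot 5\right)\right) 121 = \left(-20 + \left(64 + 5 + 75\right)\right) 121 = \left(-20 + 144\right) 121 = 124 \cdot 121 = 15004$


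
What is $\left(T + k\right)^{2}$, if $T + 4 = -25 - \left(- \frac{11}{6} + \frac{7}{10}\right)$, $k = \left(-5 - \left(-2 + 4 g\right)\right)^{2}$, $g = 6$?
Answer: $\frac{110607289}{225} \approx 4.9159 \cdot 10^{5}$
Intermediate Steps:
$k = 729$ ($k = \left(-5 + \left(\left(-4\right) 6 + 2\right)\right)^{2} = \left(-5 + \left(-24 + 2\right)\right)^{2} = \left(-5 - 22\right)^{2} = \left(-27\right)^{2} = 729$)
$T = - \frac{418}{15}$ ($T = -4 - \left(25 - \frac{11}{6} + \frac{7}{10}\right) = -4 - \frac{358}{15} = - \frac{418}{15} \approx -27.867$)
$\left(T + k\right)^{2} = \left(- \frac{418}{15} + 729\right)^{2} = \left(\frac{10517}{15}\right)^{2} = \frac{110607289}{225}$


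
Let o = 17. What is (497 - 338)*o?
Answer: 2703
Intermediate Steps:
(497 - 338)*o = (497 - 338)*17 = 159*17 = 2703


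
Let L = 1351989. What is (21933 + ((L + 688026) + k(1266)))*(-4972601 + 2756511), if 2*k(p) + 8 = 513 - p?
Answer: -4568619121075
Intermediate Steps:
k(p) = 505/2 - p/2 (k(p) = -4 + (513 - p)/2 = -4 + (513/2 - p/2) = 505/2 - p/2)
(21933 + ((L + 688026) + k(1266)))*(-4972601 + 2756511) = (21933 + ((1351989 + 688026) + (505/2 - 1/2*1266)))*(-4972601 + 2756511) = (21933 + (2040015 + (505/2 - 633)))*(-2216090) = (21933 + (2040015 - 761/2))*(-2216090) = (21933 + 4079269/2)*(-2216090) = (4123135/2)*(-2216090) = -4568619121075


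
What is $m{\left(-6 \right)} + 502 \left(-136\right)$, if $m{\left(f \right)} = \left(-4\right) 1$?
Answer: $-68276$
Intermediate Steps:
$m{\left(f \right)} = -4$
$m{\left(-6 \right)} + 502 \left(-136\right) = -4 + 502 \left(-136\right) = -4 - 68272 = -68276$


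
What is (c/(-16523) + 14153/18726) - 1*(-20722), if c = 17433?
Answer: 493191935509/23800746 ≈ 20722.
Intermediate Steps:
(c/(-16523) + 14153/18726) - 1*(-20722) = (17433/(-16523) + 14153/18726) - 1*(-20722) = (17433*(-1/16523) + 14153*(1/18726)) + 20722 = (-1341/1271 + 14153/18726) + 20722 = -7123103/23800746 + 20722 = 493191935509/23800746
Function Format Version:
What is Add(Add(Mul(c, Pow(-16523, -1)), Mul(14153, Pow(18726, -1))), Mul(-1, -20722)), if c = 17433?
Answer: Rational(493191935509, 23800746) ≈ 20722.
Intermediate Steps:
Add(Add(Mul(c, Pow(-16523, -1)), Mul(14153, Pow(18726, -1))), Mul(-1, -20722)) = Add(Add(Mul(17433, Pow(-16523, -1)), Mul(14153, Pow(18726, -1))), Mul(-1, -20722)) = Add(Add(Mul(17433, Rational(-1, 16523)), Mul(14153, Rational(1, 18726))), 20722) = Add(Add(Rational(-1341, 1271), Rational(14153, 18726)), 20722) = Add(Rational(-7123103, 23800746), 20722) = Rational(493191935509, 23800746)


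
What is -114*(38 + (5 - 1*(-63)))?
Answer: -12084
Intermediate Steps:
-114*(38 + (5 - 1*(-63))) = -114*(38 + (5 + 63)) = -114*(38 + 68) = -114*106 = -12084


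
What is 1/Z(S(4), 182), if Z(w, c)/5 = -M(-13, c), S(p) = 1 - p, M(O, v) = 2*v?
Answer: -1/1820 ≈ -0.00054945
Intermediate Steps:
Z(w, c) = -10*c (Z(w, c) = 5*(-2*c) = -10*c)
1/Z(S(4), 182) = 1/(-10*182) = 1/(-1820) = -1/1820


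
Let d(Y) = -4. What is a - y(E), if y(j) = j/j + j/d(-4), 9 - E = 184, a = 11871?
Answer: 47305/4 ≈ 11826.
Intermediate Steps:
E = -175 (E = 9 - 1*184 = 9 - 184 = -175)
y(j) = 1 - j/4 (y(j) = j/j + j/(-4) = 1 + j*(-1/4) = 1 - j/4)
a - y(E) = 11871 - (1 - 1/4*(-175)) = 11871 - (1 + 175/4) = 11871 - 1*179/4 = 11871 - 179/4 = 47305/4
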